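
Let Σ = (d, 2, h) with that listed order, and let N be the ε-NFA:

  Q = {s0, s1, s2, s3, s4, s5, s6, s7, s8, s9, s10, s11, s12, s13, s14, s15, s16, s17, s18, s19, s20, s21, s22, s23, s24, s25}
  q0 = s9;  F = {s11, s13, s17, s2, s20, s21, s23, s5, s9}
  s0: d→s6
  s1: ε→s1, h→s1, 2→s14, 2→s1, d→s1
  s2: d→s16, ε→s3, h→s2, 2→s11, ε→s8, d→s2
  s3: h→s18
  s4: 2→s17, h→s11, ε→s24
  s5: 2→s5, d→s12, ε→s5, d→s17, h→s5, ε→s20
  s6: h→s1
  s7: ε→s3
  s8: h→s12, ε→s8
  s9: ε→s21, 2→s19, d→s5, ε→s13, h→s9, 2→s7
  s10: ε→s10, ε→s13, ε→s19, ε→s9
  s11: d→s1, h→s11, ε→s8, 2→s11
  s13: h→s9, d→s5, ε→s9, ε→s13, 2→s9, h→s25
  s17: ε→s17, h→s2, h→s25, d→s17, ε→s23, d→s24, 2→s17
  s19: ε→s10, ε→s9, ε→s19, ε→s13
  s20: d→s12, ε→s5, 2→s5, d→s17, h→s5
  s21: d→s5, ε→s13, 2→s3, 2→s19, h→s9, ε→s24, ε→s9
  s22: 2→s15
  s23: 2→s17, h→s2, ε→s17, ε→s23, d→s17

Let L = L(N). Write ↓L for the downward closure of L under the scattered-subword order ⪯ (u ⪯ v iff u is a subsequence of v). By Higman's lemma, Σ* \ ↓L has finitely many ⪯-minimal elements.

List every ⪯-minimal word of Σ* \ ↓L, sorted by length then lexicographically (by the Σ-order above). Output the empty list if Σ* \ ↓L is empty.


|Q|=26, |F|=9, |δ|=75 (29 ε).
min D↑ (6 st, q0=0, F={5}): 0:d→1,2→0,h→0 1:d→2,2→1,h→1 2:d→2,2→2,h→3 3:d→3,2→4,h→3 4:d→5,2→4,h→4 5:d→5,2→5,h→5 (ε-aug+det+¬).
'ddh2d': run [21, 15, 13, 10, 5, 2] end={s1,s14} — reject; 5/5 single-dels accept.
1 minimals (antichain).

min(Σ*\↓L) = [ddh2d].


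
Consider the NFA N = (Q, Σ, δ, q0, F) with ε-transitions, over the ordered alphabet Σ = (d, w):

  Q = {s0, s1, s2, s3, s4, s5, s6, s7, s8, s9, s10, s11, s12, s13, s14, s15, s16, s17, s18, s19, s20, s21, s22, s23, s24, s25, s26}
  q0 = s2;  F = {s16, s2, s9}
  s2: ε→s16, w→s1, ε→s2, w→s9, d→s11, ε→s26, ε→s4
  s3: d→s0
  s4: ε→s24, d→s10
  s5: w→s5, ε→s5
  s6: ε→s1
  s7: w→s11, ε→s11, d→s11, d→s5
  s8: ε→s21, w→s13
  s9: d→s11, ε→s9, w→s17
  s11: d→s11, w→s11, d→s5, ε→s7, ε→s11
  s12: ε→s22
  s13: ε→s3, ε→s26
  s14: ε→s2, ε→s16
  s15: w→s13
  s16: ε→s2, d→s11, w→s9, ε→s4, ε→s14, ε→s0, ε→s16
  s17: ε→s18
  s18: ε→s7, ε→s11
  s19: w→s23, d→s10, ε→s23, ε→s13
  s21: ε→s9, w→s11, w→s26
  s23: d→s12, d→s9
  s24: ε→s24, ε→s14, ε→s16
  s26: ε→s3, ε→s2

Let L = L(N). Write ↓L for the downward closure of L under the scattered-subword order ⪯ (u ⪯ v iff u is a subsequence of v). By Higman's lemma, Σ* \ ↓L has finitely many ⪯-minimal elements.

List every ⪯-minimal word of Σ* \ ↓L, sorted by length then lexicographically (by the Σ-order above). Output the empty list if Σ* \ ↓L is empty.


min(Σ*\↓L) = [d, ww].

|Q|=27, |F|=3, |δ|=57 (33 ε).
min D↑ (3 st, q0=0, F={1}): 0:d→1,w→2 1:d→1,w→1 2:d→1,w→1 [Hopcroft].
'd': N↓-sim [16, 5] end={s0,s10,s11,s5,s7} — reject; 1/1 deletions ∈↓L.
'ww': N↓-sim [16, 7, 5] end={s11,s17,s18,s5,s7} rej; 2/2 deletions ∈↓L.
2 obstructions.


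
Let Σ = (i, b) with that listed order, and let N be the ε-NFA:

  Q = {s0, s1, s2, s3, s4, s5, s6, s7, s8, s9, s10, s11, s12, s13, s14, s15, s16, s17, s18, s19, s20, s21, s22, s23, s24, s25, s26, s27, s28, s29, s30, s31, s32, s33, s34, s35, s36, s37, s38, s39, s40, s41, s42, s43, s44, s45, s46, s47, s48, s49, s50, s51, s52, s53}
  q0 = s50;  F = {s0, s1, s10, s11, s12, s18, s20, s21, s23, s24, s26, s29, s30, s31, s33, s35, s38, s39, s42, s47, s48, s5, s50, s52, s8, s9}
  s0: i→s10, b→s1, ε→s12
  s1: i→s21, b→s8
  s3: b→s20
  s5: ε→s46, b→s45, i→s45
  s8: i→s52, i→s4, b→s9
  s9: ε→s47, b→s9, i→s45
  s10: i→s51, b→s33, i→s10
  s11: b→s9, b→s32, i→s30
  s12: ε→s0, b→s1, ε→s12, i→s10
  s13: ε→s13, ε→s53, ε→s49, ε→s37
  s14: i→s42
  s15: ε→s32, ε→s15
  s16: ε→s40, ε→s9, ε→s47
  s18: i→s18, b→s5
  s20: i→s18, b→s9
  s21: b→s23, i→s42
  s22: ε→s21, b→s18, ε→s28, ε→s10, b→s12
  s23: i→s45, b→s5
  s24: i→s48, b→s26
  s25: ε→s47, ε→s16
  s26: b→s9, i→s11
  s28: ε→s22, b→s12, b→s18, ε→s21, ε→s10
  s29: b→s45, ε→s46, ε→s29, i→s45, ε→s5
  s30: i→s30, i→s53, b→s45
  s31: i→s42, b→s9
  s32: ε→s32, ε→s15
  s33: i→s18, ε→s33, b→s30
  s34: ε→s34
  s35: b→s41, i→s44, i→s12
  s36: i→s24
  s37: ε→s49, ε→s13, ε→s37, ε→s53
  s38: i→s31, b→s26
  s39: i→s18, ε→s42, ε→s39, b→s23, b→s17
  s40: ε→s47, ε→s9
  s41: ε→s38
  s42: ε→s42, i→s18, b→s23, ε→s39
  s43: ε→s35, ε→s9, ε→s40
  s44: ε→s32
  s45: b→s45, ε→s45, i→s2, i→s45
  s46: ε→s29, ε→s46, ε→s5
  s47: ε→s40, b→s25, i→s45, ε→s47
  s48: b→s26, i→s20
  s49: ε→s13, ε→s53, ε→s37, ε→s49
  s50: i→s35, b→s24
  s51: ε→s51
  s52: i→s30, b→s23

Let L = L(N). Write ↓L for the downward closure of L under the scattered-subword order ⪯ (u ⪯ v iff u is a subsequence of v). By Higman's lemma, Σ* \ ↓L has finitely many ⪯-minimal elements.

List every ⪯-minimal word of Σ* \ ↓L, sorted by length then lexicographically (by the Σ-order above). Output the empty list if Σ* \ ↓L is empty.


A = [bbbi, ibibi, biibi, bbiib, iiibbb, biiibb].

|Q|=54, |F|=26, |δ|=123 (55 ε).
min D↑ (23 st, q0=0, F={19}): 0:i→1,b→2 1:i→3,b→4 2:i→5,b→6 3:i→7,b→8 4:i→9,b→6 5:i→10,b→6 6:i→11,b→12 7:i→7,b→13 8:i→14,b→15 9:i→16,b→12 10:i→17,b→12 11:i→18,b→12 12:i→19,b→12 13:i→17,b→18 14:i→16,b→20 15:i→21,b→12 16:i→17,b→20 17:i→17,b→22 18:i→18,b→19 19:i→19,b→19 20:i→19,b→22 21:i→18,b→20 22:i→19,b→19.
'bbbi': N↓-sim [40, 33, 21, 13, 2] end={s2,s45} rej; 4/4 deletions ∈↓L.
'ibibi': N↓-sim [40, 38, 30, 24, 14, 2] end={s2,s45} ∉↓L; 5/5 single-dels accept.
'biibi': |S_i|=[40, 33, 27, 21, 14, 2] end={s2,s45} ∉↓L; 5/5 single-dels accept.
'bbiib': |S_i|=[40, 33, 21, 18, 4, 2] end={s2,s45} — reject; 5/5 single-dels accept.
'iiibbb': run [40, 38, 33, 18, 11, 7, 2] end={s2,s45} — reject; 6/6 deletions ∈↓L.
'biiibb': run [40, 33, 27, 21, 8, 5, 2] end={s2,s45} ∉↓L; 6/6 deletions ∈↓L.
6 obstructions.


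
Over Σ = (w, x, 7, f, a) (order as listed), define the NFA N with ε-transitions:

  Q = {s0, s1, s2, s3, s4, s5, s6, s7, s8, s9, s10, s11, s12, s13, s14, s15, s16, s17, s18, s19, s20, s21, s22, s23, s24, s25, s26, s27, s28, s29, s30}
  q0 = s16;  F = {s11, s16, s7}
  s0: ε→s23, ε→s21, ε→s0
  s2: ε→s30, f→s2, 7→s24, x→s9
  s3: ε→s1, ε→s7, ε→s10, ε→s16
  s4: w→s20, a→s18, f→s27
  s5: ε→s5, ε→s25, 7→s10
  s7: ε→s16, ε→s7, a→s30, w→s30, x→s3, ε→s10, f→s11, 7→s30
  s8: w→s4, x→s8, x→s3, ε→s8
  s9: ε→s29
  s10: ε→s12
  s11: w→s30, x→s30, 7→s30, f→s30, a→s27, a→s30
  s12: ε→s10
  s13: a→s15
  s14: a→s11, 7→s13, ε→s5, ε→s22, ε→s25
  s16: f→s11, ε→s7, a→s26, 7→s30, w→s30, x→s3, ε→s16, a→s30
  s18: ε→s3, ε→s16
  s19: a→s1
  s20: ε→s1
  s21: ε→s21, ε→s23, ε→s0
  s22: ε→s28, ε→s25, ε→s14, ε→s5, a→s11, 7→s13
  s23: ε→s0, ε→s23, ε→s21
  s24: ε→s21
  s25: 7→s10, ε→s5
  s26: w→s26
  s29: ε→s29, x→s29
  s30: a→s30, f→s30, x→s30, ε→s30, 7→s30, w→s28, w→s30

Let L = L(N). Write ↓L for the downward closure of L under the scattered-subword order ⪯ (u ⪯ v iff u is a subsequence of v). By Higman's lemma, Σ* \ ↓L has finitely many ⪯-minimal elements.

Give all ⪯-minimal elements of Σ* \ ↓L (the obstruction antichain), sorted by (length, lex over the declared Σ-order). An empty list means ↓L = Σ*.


A = [w, 7, a, fx, ff].

|Q|=31, |F|=3, |δ|=81 (39 ε).
min D↑ (3 st, q0=0, F={1}): 0:w→1,x→0,7→1,f→2,a→1 1:w→1,x→1,7→1,f→1,a→1 2:w→1,x→1,7→1,f→1,a→1.
'w': N↓-sim [11, 3] end={s26,s28,s30} — reject; 1/1 deletions ∈↓L.
'7': run [11, 2] end={s28,s30} rej; 1/1 single-dels accept.
'a': run [11, 4] end={s26,s27,s28,s30} — reject; 1/1 single-dels accept.
'fx': run [11, 4, 2] end={s28,s30} — reject; 2/2 deletions ∈↓L.
'ff': N↓-sim [11, 4, 2] end={s28,s30} — reject; 2/2 deletions ∈↓L.
5 words, ⪯-incomp.


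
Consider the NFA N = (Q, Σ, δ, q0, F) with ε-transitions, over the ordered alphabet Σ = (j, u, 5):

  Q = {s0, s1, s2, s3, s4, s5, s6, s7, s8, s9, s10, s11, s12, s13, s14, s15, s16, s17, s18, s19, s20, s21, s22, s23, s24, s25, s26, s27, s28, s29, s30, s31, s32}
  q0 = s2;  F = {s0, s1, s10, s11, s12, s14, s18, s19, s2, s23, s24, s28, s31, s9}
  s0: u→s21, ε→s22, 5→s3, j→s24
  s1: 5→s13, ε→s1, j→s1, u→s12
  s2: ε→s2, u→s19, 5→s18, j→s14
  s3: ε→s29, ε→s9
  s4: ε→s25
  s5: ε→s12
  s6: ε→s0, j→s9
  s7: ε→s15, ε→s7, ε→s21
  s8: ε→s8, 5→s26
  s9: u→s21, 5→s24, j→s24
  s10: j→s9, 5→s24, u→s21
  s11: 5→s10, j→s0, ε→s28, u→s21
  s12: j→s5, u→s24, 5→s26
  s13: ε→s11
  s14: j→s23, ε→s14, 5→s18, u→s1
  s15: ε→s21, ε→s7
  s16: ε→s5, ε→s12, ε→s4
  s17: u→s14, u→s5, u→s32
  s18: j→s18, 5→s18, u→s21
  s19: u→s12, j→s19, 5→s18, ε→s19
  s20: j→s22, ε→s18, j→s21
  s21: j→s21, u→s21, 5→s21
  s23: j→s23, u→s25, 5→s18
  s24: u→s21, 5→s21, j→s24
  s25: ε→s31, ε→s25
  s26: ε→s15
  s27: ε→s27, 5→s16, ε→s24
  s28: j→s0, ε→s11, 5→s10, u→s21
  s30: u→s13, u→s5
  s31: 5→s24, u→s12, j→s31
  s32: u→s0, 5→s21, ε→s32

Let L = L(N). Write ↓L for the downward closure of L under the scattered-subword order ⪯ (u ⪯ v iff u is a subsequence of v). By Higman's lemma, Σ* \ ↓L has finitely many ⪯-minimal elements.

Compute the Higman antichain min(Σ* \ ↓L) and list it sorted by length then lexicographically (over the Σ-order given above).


|Q|=33, |F|=14, |δ|=86 (29 ε).
min D↑ (14 st, q0=0, F={7}): 0:j→1,u→2,5→3 1:j→4,u→5,5→3 2:j→2,u→6,5→3 3:j→3,u→7,5→3 4:j→4,u→8,5→3 5:j→5,u→6,5→9 6:j→6,u→10,5→7 7:j→7,u→7,5→7 8:j→8,u→6,5→10 9:j→11,u→7,5→12 10:j→10,u→7,5→7 11:j→10,u→7,5→13 12:j→13,u→7,5→10 13:j→10,u→7,5→10.
'5u': N↓-sim [24, 15, 1] end={s21} ∉↓L; 2/2 single-dels accept.
'uu5': run [24, 21, 7, 4] end={s15,s21,s26,s7} ∉↓L; 3/3 del acc.
'uuuu': |S_i|=[24, 21, 7, 2, 1] end={s21} rej; 4/4 del acc.
'jju55': run [24, 23, 22, 9, 5, 1] end={s21} ∉↓L; 5/5 del acc.
'ju5jj5': |S_i|=[24, 23, 19, 14, 7, 2, 1] end={s21} rej; 6/6 del acc.
'ju5555': N↓-sim [24, 23, 19, 14, 6, 2, 1] end={s21} ∉↓L; 6/6 single-dels accept.
6 words, ⪯-incomp.

min(Σ*\↓L) = [5u, uu5, uuuu, jju55, ju5jj5, ju5555].


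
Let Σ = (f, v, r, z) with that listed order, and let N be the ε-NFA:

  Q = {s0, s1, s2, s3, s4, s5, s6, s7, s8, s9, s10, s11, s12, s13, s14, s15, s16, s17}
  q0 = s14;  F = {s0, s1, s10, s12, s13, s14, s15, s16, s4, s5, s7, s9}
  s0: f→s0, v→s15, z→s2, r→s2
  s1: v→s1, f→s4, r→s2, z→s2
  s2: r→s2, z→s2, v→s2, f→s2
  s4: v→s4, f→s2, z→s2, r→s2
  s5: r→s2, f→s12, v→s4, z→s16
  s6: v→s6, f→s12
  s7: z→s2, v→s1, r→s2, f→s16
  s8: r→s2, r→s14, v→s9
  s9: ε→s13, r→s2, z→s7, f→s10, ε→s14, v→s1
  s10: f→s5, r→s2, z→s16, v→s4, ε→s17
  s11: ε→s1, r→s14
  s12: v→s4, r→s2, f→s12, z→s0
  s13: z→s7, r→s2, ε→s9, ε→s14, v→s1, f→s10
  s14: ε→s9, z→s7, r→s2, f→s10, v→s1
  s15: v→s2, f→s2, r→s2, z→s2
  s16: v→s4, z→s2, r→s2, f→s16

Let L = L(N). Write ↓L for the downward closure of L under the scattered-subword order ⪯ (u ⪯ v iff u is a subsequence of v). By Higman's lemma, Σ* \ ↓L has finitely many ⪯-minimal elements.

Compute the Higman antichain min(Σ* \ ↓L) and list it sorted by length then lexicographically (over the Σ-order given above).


|Q|=18, |F|=12, |δ|=65 (7 ε).
min D↑ (11 st, q0=0, F={3}): 0:f→1,v→2,r→3,z→4 1:f→5,v→6,r→3,z→7 2:f→6,v→2,r→3,z→3 3:f→3,v→3,r→3,z→3 4:f→7,v→2,r→3,z→3 5:f→8,v→6,r→3,z→7 6:f→3,v→6,r→3,z→3 7:f→7,v→6,r→3,z→3 8:f→8,v→6,r→3,z→9 9:f→9,v→10,r→3,z→3 10:f→3,v→3,r→3,z→3.
'r': |S_i|=[14, 1] end={s2} ∉↓L; 1/1 del acc.
'vz': |S_i|=[14, 4, 1] end={s2} ∉↓L; 2/2 single-dels accept.
'zz': N↓-sim [14, 7, 1] end={s2} rej; 2/2 deletions ∈↓L.
'fvf': |S_i|=[14, 9, 3, 1] end={s2} — reject; 3/3 single-dels accept.
'vff': run [14, 4, 2, 1] end={s2} ∉↓L; 3/3 single-dels accept.
'fffzvv': run [14, 9, 7, 6, 3, 2, 1] end={s2} — reject; 6/6 del acc.
6 obstructions.

A = [r, vz, zz, fvf, vff, fffzvv].


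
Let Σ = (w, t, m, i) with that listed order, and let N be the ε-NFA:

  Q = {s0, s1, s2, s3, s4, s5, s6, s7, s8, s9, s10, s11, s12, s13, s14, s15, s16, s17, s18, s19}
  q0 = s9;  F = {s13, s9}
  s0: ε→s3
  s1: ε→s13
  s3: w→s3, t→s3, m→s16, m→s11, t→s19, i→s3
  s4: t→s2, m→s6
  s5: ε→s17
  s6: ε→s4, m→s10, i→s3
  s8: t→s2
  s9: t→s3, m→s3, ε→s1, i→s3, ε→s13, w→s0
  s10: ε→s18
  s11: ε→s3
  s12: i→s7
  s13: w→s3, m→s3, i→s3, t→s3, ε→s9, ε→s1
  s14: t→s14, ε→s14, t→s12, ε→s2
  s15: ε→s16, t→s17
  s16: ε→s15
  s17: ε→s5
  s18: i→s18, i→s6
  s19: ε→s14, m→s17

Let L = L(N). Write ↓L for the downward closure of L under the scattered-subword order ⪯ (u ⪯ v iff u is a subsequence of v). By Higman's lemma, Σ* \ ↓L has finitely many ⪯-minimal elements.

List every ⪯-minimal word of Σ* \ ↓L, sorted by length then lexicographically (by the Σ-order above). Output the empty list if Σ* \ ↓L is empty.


|Q|=20, |F|=2, |δ|=42 (16 ε).
min D↑ (2 st, q0=0, F={1}): 0:w→1,t→1,m→1,i→1 1:w→1,t→1,m→1,i→1 (ε-aug+det+¬).
'w': run [15, 12] end={s0,s11,s12,s14,s15,s16,s17,s19,s2,s3,s5,s7} ∉↓L; 1/1 deletions ∈↓L.
't': run [15, 11] end={s11,s12,s14,s15,s16,s17,s19,s2,s3,s5,s7} — reject; 1/1 single-dels accept.
'm': run [15, 11] end={s11,s12,s14,s15,s16,s17,s19,s2,s3,s5,s7} — reject; 1/1 single-dels accept.
'i': N↓-sim [15, 11] end={s11,s12,s14,s15,s16,s17,s19,s2,s3,s5,s7} — reject; 1/1 deletions ∈↓L.
4 obstructions.

A = [w, t, m, i].


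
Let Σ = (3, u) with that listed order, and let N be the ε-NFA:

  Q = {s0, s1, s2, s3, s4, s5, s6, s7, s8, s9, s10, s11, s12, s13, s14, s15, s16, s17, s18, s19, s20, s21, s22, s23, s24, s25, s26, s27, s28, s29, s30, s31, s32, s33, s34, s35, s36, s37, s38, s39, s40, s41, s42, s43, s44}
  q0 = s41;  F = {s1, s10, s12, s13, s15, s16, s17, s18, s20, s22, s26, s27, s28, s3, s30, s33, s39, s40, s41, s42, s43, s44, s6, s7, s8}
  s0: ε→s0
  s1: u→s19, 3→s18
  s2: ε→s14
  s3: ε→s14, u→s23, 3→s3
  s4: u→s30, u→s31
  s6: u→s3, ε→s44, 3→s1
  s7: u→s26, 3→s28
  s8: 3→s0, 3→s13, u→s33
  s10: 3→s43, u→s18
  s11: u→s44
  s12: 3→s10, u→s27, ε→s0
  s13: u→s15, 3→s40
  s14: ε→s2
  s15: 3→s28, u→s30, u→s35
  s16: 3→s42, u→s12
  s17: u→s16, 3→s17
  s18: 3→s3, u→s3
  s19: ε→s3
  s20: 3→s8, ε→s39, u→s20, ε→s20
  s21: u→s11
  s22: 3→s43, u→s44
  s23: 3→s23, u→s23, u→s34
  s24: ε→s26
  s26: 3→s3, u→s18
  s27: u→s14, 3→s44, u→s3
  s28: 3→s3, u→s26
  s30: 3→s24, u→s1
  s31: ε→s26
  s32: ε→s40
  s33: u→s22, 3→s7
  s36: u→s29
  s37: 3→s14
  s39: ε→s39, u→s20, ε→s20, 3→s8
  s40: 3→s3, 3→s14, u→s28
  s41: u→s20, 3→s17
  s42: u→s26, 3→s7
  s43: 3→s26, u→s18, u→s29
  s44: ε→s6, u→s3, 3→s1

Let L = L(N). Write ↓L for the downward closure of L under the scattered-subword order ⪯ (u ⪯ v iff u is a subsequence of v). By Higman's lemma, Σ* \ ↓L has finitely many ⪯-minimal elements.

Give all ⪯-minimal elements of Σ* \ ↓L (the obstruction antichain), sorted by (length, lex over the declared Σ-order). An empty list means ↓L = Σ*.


A = [3u3u3u, 3uuuuu, u3333u].

|Q|=45, |F|=25, |δ|=79 (15 ε).
min D↑ (24 st, q0=0, F={22}): 0:3→1,u→2 1:3→1,u→3 2:3→4,u→2 3:3→5,u→6 4:3→7,u→8 5:3→9,u→10 6:3→11,u→12 7:3→13,u→14 8:3→9,u→15 9:3→16,u→10 10:3→17,u→18 11:3→19,u→18 12:3→20,u→17 13:3→17,u→16 14:3→16,u→21 15:3→19,u→20 16:3→17,u→10 17:3→17,u→22 18:3→17,u→17 19:3→10,u→18 20:3→23,u→17 21:3→10,u→23 22:3→22,u→22 23:3→18,u→17 [Hopcroft].
'3u3u3u': |S_i|=[34, 31, 27, 18, 9, 5, 2] end={s23,s34} ∉↓L; 6/6 del acc.
'3uuuuu': N↓-sim [34, 31, 27, 21, 12, 6, 2] end={s23,s34} rej; 6/6 deletions ∈↓L.
'u3333u': N↓-sim [34, 32, 27, 20, 10, 5, 2] end={s23,s34} rej; 6/6 deletions ∈↓L.
3 minimals (antichain).


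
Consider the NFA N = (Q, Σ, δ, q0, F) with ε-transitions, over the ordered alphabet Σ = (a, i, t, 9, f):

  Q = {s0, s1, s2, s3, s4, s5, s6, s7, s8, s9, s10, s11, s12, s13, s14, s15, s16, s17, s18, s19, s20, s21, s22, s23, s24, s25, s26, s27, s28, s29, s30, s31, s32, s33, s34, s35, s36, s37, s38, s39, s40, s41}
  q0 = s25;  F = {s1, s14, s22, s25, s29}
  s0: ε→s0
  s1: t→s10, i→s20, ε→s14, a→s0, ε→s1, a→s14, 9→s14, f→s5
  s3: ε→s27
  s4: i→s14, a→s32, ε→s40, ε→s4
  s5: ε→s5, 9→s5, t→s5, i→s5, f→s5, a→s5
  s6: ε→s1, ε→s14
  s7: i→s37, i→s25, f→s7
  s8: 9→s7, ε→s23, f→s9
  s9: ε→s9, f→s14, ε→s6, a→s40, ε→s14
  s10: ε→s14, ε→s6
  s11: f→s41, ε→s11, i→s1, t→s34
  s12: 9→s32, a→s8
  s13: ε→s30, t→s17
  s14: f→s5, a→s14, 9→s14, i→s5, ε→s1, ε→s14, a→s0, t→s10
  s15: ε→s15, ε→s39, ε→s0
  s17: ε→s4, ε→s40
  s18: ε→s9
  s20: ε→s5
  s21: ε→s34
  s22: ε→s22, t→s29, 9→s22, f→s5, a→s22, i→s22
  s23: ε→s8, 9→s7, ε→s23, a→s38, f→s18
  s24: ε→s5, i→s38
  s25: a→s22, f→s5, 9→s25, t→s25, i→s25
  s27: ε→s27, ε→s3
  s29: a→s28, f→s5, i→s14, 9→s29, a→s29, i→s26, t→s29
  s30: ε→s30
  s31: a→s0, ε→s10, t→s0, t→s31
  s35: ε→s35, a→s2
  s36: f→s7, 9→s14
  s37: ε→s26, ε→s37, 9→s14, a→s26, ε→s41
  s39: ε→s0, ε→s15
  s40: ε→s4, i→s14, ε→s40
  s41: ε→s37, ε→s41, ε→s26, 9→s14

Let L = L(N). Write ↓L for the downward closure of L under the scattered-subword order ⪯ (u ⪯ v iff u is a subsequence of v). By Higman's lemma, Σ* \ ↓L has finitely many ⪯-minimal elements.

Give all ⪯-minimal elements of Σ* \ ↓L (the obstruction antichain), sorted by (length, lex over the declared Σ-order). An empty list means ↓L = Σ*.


|Q|=42, |F|=5, |δ|=109 (46 ε).
min D↑ (5 st, q0=0, F={2}): 0:a→1,i→0,t→0,9→0,f→2 1:a→1,i→1,t→3,9→1,f→2 2:a→2,i→2,t→2,9→2,f→2 3:a→3,i→4,t→3,9→3,f→2 4:a→4,i→2,t→4,9→4,f→2 [Hopcroft].
'f': N↓-sim [12, 1] end={s5} rej; 1/1 deletions ∈↓L.
'atii': N↓-sim [12, 11, 10, 8, 2] end={s20,s5} ∉↓L; 4/4 del acc.
2 obstructions.

min(Σ*\↓L) = [f, atii].


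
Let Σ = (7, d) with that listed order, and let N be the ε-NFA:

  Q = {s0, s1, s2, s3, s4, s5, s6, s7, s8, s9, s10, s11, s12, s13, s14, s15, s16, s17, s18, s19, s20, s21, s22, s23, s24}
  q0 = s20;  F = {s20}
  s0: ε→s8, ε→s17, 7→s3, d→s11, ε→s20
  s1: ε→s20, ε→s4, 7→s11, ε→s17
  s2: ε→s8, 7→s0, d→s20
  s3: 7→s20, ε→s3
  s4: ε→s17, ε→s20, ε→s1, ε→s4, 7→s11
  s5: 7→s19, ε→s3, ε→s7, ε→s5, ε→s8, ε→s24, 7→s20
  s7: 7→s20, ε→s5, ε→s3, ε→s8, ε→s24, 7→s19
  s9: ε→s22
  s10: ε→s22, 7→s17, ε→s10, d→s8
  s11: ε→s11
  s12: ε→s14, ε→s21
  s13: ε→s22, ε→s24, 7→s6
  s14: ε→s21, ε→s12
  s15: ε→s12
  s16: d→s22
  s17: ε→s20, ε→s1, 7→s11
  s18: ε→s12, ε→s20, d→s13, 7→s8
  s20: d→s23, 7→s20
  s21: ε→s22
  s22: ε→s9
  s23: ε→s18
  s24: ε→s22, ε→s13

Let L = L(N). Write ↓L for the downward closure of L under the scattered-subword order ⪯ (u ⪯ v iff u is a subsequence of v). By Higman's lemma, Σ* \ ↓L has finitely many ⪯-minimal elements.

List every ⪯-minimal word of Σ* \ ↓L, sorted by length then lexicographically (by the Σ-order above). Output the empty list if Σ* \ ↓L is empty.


Antichain: [].

|Q|=25, |F|=1, |δ|=61 (41 ε).
min D↑ (1 st, q0=0, F={}): 0:7→0,d→0 [Hopcroft].
L(D↑) = ∅; no obstructions.


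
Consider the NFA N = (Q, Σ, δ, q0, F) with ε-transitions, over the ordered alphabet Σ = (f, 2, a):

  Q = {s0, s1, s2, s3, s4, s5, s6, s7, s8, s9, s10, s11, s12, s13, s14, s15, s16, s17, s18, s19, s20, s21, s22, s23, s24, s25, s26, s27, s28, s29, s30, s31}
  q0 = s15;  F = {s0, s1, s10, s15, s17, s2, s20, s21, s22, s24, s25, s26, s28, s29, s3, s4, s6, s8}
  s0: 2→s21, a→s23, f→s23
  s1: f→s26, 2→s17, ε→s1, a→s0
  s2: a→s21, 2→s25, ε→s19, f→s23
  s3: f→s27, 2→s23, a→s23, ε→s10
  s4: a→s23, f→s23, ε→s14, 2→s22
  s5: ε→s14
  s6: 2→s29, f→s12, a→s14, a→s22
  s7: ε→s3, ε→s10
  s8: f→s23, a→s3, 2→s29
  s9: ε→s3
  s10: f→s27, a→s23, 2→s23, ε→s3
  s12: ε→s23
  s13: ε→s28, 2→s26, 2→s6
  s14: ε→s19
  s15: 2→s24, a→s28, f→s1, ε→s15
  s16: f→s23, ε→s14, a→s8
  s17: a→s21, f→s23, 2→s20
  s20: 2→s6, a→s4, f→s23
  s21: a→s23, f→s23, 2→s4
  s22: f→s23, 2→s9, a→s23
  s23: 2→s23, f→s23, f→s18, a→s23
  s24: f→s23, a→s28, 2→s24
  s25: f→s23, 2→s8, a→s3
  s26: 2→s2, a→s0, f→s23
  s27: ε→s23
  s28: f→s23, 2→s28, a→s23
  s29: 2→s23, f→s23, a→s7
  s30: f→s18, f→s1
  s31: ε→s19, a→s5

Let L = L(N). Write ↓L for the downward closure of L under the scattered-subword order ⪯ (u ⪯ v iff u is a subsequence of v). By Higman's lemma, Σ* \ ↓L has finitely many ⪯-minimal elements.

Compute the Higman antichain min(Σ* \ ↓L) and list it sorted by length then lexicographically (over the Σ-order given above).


min(Σ*\↓L) = [2f, af, aa, fff, ff22a2, f22222].

|Q|=32, |F|=18, |δ|=82 (16 ε).
min D↑ (18 st, q0=0, F={7}): 0:f→1,2→2,a→3 1:f→4,2→5,a→6 2:f→7,2→2,a→3 3:f→7,2→3,a→7 4:f→7,2→8,a→6 5:f→7,2→9,a→10 6:f→7,2→10,a→7 7:f→7,2→7,a→7 8:f→7,2→11,a→10 9:f→7,2→12,a→13 10:f→7,2→13,a→7 11:f→7,2→14,a→15 12:f→7,2→16,a→17 13:f→7,2→17,a→7 14:f→7,2→16,a→15 15:f→7,2→7,a→7 16:f→7,2→7,a→15 17:f→7,2→15,a→7 [Hopcroft].
'2f': N↓-sim [26, 22, 4] end={s12,s18,s23,s27} rej; 2/2 single-dels accept.
'af': run [26, 14, 3] end={s18,s23,s27} — reject; 2/2 single-dels accept.
'aa': run [26, 14, 2] end={s18,s23} — reject; 2/2 deletions ∈↓L.
'fff': |S_i|=[26, 23, 19, 3] end={s18,s23,s27} ∉↓L; 3/3 single-dels accept.
'ff22a2': N↓-sim [26, 23, 19, 16, 14, 6, 2] end={s18,s23} — reject; 6/6 deletions ∈↓L.
'f22222': |S_i|=[26, 23, 20, 17, 14, 8, 2] end={s18,s23} — reject; 6/6 del acc.
6 words, ⪯-incomp.


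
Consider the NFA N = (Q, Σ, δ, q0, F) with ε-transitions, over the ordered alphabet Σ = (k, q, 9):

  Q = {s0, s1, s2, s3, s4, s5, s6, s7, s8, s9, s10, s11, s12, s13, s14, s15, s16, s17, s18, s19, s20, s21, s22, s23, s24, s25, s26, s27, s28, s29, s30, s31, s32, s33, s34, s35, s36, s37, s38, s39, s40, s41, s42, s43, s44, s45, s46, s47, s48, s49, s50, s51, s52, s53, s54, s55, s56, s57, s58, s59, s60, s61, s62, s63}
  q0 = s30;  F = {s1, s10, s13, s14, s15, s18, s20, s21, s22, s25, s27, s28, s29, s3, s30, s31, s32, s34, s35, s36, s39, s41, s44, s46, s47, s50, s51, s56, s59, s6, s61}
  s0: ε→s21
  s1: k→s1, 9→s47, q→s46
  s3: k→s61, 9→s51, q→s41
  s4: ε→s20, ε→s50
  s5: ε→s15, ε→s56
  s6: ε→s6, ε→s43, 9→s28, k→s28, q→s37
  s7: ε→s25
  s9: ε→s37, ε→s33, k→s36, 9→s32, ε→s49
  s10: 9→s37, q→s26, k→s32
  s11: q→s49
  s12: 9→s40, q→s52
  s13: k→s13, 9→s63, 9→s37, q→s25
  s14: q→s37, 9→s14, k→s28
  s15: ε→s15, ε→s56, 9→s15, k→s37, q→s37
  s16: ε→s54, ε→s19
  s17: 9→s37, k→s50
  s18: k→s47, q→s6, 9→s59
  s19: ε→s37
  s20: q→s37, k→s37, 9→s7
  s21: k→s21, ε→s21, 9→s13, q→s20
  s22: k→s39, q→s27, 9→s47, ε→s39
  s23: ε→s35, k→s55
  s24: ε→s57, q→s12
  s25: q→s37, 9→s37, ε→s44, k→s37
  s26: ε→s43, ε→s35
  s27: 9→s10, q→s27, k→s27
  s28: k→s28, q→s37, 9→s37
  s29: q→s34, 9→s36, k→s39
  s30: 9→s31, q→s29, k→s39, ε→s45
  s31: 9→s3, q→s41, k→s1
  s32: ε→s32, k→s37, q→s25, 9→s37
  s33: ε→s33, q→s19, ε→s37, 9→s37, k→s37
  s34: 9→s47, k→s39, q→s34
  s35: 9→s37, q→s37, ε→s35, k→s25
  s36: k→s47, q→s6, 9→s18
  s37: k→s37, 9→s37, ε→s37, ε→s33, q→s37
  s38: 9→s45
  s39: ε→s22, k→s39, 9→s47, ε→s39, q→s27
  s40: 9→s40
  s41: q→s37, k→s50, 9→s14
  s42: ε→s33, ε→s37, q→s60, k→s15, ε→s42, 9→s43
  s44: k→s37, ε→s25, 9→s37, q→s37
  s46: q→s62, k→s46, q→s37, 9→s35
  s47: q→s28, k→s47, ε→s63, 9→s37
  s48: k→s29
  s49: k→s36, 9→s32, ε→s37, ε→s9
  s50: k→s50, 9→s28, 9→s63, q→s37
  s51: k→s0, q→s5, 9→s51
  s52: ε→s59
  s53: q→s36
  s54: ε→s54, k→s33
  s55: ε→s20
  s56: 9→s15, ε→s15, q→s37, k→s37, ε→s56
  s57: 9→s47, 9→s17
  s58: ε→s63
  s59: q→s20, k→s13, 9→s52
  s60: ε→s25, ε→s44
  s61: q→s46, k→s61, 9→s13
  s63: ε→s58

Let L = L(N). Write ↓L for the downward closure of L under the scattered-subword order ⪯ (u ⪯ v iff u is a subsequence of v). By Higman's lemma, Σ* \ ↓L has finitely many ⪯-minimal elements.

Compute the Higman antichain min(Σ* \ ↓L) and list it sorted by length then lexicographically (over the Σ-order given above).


A = [k99, 9qq, qq99, q9k9, kq9kk, 999qk].

|Q|=64, |F|=31, |δ|=171 (48 ε).
min D↑ (29 st, q0=0, F={13}): 0:k→1,q→2,9→3 1:k→1,q→4,9→5 2:k→1,q→6,9→7 3:k→8,q→9,9→10 4:k→4,q→4,9→11 5:k→5,q→12,9→13 6:k→1,q→6,9→5 7:k→5,q→14,9→15 8:k→8,q→16,9→5 9:k→17,q→13,9→18 10:k→19,q→9,9→20 11:k→21,q→22,9→13 12:k→12,q→13,9→13 13:k→13,q→13,9→13 14:k→12,q→13,9→12 15:k→5,q→14,9→23 16:k→16,q→13,9→22 17:k→17,q→13,9→12 18:k→12,q→13,9→18 19:k→19,q→16,9→24 20:k→25,q→26,9→20 21:k→13,q→27,9→13 22:k→27,q→13,9→13 23:k→24,q→28,9→23 24:k→24,q→27,9→13 25:k→25,q→28,9→24 26:k→13,q→13,9→26 27:k→13,q→13,9→13 28:k→13,q→13,9→27 [Hopcroft].
'k99': |S_i|=[44, 27, 16, 5] end={s19,s33,s37,s58,s63} ∉↓L; 3/3 deletions ∈↓L.
'9qq': |S_i|=[44, 37, 22, 4] end={s19,s33,s37,s62} rej; 3/3 single-dels accept.
'qq99': run [44, 35, 22, 15, 3] end={s19,s33,s37} rej; 4/4 deletions ∈↓L.
'q9k9': |S_i|=[44, 35, 25, 11, 5] end={s19,s33,s37,s58,s63} ∉↓L; 4/4 del acc.
'kq9kk': |S_i|=[44, 27, 16, 11, 6, 3] end={s19,s33,s37} — reject; 5/5 single-dels accept.
'999qk': |S_i|=[44, 37, 31, 21, 10, 3] end={s19,s33,s37} — reject; 5/5 deletions ∈↓L.
6 obstructions.


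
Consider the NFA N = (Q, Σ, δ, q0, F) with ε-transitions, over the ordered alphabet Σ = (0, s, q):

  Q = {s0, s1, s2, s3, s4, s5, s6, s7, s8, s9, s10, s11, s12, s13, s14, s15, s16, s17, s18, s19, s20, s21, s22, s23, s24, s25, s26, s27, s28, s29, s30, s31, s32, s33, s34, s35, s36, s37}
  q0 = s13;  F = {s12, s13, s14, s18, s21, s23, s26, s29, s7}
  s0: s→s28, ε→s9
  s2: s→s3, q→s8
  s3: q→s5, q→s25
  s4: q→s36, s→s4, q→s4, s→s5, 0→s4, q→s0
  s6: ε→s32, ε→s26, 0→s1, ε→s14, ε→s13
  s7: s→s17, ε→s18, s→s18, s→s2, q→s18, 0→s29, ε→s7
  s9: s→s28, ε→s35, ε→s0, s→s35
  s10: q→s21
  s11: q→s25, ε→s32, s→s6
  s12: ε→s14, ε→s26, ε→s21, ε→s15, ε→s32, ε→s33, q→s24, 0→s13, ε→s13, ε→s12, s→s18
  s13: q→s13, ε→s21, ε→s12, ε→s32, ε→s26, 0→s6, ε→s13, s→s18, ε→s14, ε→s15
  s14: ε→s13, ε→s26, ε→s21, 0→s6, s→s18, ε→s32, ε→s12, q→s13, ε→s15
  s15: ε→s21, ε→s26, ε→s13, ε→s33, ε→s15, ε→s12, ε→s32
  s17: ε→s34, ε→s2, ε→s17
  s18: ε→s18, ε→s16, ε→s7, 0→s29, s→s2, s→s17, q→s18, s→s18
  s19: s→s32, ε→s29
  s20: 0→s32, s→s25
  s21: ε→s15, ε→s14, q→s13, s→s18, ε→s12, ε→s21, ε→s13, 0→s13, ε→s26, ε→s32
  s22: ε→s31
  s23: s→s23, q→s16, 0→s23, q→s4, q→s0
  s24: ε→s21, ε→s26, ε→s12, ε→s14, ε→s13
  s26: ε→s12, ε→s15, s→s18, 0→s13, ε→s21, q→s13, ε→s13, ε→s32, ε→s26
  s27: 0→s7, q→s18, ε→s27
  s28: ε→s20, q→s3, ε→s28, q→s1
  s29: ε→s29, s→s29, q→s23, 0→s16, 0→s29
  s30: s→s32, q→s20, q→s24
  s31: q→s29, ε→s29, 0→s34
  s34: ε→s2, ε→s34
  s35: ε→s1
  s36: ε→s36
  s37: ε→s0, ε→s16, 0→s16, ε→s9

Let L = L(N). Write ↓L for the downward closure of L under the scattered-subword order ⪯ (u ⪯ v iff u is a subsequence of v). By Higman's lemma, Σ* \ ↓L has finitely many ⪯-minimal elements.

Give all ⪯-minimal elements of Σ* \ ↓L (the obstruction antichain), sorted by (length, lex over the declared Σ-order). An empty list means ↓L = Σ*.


min(Σ*\↓L) = [s0qq].

|Q|=38, |F|=9, |δ|=140 (76 ε).
min D↑ (5 st, q0=0, F={4}): 0:0→0,s→1,q→0 1:0→2,s→1,q→1 2:0→2,s→2,q→3 3:0→3,s→3,q→4 4:0→4,s→4,q→4.
's0qq': N↓-sim [30, 21, 15, 14, 13] end={s0,s1,s16,s20,s25,s28,s3,s32,s35,s36,s4,s5,…} ∉↓L; 4/4 deletions ∈↓L.
1 words, ⪯-incomp.


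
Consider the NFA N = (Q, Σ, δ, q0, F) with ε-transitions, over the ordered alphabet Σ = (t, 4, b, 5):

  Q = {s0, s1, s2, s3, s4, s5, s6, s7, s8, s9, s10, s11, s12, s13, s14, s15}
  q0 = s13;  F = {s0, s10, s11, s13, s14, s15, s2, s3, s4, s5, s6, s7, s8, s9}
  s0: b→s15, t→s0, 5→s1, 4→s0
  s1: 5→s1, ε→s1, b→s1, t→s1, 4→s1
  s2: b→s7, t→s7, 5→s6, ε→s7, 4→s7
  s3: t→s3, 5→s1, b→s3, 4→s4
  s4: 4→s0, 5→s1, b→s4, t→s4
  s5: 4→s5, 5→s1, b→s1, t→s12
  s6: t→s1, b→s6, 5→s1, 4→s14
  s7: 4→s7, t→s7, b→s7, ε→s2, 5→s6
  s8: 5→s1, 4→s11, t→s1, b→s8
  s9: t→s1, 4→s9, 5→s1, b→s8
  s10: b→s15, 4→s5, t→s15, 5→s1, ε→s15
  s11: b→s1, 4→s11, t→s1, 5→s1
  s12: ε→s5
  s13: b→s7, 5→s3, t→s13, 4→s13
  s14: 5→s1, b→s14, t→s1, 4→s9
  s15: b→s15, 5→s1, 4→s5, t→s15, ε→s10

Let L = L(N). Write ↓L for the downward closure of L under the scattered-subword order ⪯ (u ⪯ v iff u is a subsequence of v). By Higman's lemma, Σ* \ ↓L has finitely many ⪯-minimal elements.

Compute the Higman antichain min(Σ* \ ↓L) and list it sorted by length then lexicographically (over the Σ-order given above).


|Q|=16, |F|=14, |δ|=66 (6 ε).
min D↑ (13 st, q0=0, F={5}): 0:t→0,4→0,b→1,5→2 1:t→1,4→1,b→1,5→3 2:t→2,4→4,b→2,5→5 3:t→5,4→6,b→3,5→5 4:t→4,4→7,b→4,5→5 5:t→5,4→5,b→5,5→5 6:t→5,4→8,b→6,5→5 7:t→7,4→7,b→9,5→5 8:t→5,4→8,b→10,5→5 9:t→9,4→11,b→9,5→5 10:t→5,4→12,b→10,5→5 11:t→11,4→11,b→5,5→5 12:t→5,4→12,b→5,5→5 [Hopcroft].
'55': |S_i|=[16, 13, 1] end={s1} ∉↓L; 2/2 single-dels accept.
'b5t': run [16, 15, 6, 1] end={s1} — reject; 3/3 deletions ∈↓L.
'544b4b': N↓-sim [16, 13, 11, 9, 7, 4, 1] end={s1} ∉↓L; 6/6 deletions ∈↓L.
3 minimals (antichain).

A = [55, b5t, 544b4b].


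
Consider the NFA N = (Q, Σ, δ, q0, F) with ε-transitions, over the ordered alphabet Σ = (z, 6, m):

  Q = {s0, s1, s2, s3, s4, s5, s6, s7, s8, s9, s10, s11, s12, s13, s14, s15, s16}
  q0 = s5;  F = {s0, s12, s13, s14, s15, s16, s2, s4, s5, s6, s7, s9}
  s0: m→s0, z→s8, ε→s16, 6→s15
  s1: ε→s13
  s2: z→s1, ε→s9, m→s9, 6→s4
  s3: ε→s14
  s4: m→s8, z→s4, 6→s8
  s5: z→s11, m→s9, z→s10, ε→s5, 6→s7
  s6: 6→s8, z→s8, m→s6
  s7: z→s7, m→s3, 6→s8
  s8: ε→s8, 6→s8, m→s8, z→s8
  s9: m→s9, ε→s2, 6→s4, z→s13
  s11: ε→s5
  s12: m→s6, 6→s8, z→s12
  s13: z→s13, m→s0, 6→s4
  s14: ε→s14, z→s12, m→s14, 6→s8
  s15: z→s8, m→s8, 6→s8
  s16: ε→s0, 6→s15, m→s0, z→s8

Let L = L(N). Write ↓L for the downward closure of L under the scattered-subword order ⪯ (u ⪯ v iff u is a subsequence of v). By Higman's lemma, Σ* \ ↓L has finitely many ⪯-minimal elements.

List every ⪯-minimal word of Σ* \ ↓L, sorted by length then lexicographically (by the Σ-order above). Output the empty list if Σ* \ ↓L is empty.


|Q|=17, |F|=12, |δ|=50 (10 ε).
min D↑ (11 st, q0=0, F={3}): 0:z→0,6→1,m→2 1:z→1,6→3,m→4 2:z→5,6→6,m→2 3:z→3,6→3,m→3 4:z→7,6→3,m→4 5:z→5,6→6,m→8 6:z→6,6→3,m→3 7:z→7,6→3,m→9 8:z→3,6→10,m→8 9:z→3,6→3,m→9 10:z→3,6→3,m→3.
'66': |S_i|=[17, 8, 1] end={s8} rej; 2/2 del acc.
'm6m': run [17, 13, 3, 1] end={s8} rej; 3/3 deletions ∈↓L.
'mzmz': N↓-sim [17, 13, 9, 5, 1] end={s8} rej; 4/4 single-dels accept.
3 words, ⪯-incomp.

A = [66, m6m, mzmz].


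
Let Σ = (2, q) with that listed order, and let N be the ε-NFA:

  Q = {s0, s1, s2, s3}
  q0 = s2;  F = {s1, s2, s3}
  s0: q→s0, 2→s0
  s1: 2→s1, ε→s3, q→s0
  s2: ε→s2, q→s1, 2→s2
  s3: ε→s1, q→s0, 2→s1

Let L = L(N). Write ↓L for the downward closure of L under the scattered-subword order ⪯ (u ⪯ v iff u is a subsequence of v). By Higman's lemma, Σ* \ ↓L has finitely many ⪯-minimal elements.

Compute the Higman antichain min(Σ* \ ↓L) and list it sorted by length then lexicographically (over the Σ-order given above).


|Q|=4, |F|=3, |δ|=11 (3 ε).
min D↑ (3 st, q0=0, F={2}): 0:2→0,q→1 1:2→1,q→2 2:2→2,q→2 (ε-aug+det+¬).
'qq': N↓-sim [4, 3, 1] end={s0} ∉↓L; 2/2 del acc.
1 minimals (antichain).

Antichain: [qq].


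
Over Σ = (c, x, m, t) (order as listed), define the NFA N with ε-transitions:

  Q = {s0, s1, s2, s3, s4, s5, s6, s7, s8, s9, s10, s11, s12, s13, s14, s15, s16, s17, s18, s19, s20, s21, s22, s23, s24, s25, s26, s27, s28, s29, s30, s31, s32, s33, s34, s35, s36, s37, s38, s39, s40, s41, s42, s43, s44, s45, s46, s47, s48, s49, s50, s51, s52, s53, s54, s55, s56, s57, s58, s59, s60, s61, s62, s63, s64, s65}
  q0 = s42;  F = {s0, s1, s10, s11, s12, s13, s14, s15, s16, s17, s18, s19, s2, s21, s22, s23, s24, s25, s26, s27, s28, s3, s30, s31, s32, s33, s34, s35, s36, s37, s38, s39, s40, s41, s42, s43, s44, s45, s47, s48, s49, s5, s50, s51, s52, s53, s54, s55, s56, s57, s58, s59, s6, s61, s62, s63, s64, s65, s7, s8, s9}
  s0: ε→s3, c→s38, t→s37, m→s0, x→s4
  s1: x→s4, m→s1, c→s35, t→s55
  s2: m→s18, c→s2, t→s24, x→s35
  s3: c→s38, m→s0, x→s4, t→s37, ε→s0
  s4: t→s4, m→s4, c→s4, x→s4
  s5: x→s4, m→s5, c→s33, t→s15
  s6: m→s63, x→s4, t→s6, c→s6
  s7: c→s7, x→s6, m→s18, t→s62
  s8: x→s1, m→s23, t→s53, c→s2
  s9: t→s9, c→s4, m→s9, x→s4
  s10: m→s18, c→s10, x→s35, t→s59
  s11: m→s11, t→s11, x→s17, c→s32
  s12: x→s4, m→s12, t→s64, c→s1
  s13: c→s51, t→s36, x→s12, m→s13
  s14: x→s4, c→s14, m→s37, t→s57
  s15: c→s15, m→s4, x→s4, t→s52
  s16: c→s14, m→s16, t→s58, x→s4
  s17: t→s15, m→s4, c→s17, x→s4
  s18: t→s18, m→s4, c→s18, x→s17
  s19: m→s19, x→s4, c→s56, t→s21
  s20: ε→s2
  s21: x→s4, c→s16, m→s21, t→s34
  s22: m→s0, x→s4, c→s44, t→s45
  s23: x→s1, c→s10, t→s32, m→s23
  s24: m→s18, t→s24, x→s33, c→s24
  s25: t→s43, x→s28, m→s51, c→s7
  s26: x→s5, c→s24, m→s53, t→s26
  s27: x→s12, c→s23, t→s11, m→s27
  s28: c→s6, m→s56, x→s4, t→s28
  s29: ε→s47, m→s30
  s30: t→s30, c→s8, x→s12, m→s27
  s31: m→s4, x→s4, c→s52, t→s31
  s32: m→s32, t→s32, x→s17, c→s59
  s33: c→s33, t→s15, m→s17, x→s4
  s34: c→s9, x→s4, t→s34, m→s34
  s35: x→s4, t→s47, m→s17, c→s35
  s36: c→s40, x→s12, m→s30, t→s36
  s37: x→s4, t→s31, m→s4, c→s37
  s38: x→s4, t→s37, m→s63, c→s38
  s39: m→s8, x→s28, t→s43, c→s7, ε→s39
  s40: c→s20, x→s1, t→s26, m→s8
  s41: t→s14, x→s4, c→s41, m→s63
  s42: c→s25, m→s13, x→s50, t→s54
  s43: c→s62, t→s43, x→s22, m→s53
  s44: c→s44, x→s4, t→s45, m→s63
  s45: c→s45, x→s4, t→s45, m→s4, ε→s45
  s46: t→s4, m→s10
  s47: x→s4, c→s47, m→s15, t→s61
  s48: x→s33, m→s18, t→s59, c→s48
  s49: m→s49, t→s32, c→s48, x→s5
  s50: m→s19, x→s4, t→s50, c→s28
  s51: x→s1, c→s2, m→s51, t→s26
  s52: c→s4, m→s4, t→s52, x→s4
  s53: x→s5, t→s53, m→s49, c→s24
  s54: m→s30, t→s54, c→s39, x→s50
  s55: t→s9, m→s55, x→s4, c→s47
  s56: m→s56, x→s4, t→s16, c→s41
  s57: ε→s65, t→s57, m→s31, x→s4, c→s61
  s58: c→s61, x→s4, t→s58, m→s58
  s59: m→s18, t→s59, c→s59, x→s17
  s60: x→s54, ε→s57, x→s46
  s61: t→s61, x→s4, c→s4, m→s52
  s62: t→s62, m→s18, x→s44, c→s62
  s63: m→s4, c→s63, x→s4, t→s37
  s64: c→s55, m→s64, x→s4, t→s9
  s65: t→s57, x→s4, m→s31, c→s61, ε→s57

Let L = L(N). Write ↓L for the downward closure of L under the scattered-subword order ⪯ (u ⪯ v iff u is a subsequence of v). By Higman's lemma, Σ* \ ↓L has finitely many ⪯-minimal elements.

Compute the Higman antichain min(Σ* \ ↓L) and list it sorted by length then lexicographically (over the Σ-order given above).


|Q|=66, |F|=61, |δ|=262 (9 ε).
min D↑ (60 st, q0=0, F={9}): 0:c→1,x→2,m→3,t→4 1:c→5,x→6,m→7,t→8 2:c→6,x→9,m→10,t→2 3:c→7,x→11,m→3,t→12 4:c→13,x→2,m→14,t→4 5:c→5,x→15,m→16,t→17 6:c→15,x→9,m→18,t→6 7:c→19,x→20,m→7,t→21 8:c→17,x→22,m→23,t→8 9:c→9,x→9,m→9,t→9 10:c→18,x→9,m→10,t→24 11:c→20,x→9,m→11,t→25 12:c→26,x→11,m→14,t→12 13:c→5,x→6,m→27,t→8 14:c→27,x→11,m→28,t→14 15:c→15,x→9,m→29,t→15 16:c→16,x→30,m→9,t→16 17:c→17,x→31,m→16,t→17 18:c→32,x→9,m→18,t→33 19:c→19,x→34,m→16,t→35 20:c→34,x→9,m→20,t→36 21:c→35,x→37,m→23,t→21 22:c→31,x→9,m→38,t→39 23:c→35,x→37,m→40,t→23 24:c→33,x→9,m→24,t→41 25:c→36,x→9,m→25,t→42 26:c→19,x→20,m→27,t→21 27:c→19,x→20,m→43,t→23 28:c→43,x→11,m→28,t→44 29:c→29,x→9,m→9,t→45 30:c→30,x→9,m→9,t→46 31:c→31,x→9,m→29,t→39 32:c→32,x→9,m→29,t→47 33:c→47,x→9,m→33,t→48 34:c→34,x→9,m→30,t→49 35:c→35,x→50,m→16,t→35 36:c→49,x→9,m→36,t→42 37:c→50,x→9,m→37,t→46 38:c→51,x→9,m→38,t→45 39:c→39,x→9,m→9,t→39 40:c→52,x→37,m→40,t→53 41:c→42,x→9,m→41,t→41 42:c→9,x→9,m→42,t→42 43:c→54,x→20,m→43,t→53 44:c→53,x→30,m→44,t→44 45:c→45,x→9,m→9,t→55 46:c→46,x→9,m→9,t→56 47:c→47,x→9,m→45,t→57 48:c→58,x→9,m→48,t→48 49:c→49,x→9,m→46,t→58 50:c→50,x→9,m→30,t→46 51:c→51,x→9,m→29,t→45 52:c→52,x→50,m→16,t→59 53:c→59,x→30,m→53,t→53 54:c→54,x→34,m→16,t→59 55:c→56,x→9,m→9,t→55 56:c→9,x→9,m→9,t→56 57:c→58,x→9,m→55,t→57 58:c→9,x→9,m→56,t→58 59:c→59,x→30,m→16,t→59 [Hopcroft].
'xx': N↓-sim [63, 36, 1] end={s4} — reject; 2/2 del acc.
'ccmm': run [63, 50, 28, 8, 1] end={s4} ∉↓L; 4/4 deletions ∈↓L.
'ctxtm': run [63, 50, 38, 15, 6, 1] end={s4} ∉↓L; 5/5 del acc.
'mxttc': N↓-sim [63, 50, 14, 8, 4, 1] end={s4} — reject; 5/5 del acc.
'xmttcc': |S_i|=[63, 36, 30, 17, 9, 4, 1] end={s4} rej; 6/6 del acc.
'tmmtxm': N↓-sim [63, 59, 44, 39, 22, 4, 1] end={s4} ∉↓L; 6/6 del acc.
6 obstructions.

min(Σ*\↓L) = [xx, ccmm, ctxtm, mxttc, xmttcc, tmmtxm].
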